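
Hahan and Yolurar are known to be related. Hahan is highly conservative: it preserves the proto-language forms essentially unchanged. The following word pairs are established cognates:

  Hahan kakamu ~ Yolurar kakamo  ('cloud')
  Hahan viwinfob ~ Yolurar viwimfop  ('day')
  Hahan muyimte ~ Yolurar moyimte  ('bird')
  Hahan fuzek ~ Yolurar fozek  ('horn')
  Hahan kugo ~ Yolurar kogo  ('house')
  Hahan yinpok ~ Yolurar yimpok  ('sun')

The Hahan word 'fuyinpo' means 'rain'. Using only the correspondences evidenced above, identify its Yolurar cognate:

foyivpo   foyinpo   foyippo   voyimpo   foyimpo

foyimpo

muyimte ~ moyimte, fuzek ~ fozek — Hahan u corresponds to Yolurar o after a consonant, before a consonant other than r, m, n, p, b, f, v.
yinpok ~ yimpok — Hahan n corresponds to Yolurar m after a vowel, before a labial obstruent.
Applying these to Hahan 'fuyinpo':
  fuyinpo → foyinpo   (u→o after a consonant, before a consonant other than r, m, n, p, b, f, v)
  foyinpo → foyimpo   (n→m after a vowel, before a labial obstruent)
So the Yolurar cognate is 'foyimpo'.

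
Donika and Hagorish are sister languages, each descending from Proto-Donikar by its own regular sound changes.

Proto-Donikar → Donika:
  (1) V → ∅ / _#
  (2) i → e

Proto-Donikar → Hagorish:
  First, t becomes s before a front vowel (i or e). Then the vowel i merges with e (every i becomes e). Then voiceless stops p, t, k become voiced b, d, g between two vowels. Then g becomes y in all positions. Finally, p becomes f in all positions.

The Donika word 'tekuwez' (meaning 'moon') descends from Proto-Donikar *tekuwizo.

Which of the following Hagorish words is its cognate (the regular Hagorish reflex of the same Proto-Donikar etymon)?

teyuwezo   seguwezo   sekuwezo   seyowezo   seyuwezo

Hagorish: start from *tekuwizo.
  rule 1 (palatalisation): tekuwizo → sekuwizo
  rule 2 (vowel merger): sekuwizo → sekuwezo
  rule 3 (intervocalic voicing): sekuwezo → seguwezo
  rule 4 (unconditioned shift): seguwezo → seyuwezo
  rule 5: no change — seyuwezo
  ⇒ Hagorish seyuwezo
Only 'seyuwezo' matches the regular Hagorish development of *tekuwizo.

seyuwezo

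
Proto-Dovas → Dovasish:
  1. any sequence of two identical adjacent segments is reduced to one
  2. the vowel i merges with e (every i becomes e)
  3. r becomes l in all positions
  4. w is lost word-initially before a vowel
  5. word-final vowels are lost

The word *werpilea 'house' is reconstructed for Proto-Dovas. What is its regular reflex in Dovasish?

Dovasish: *werpilea
  werpilea (rule 1 does not apply)
  werpilea → werpelea   [vowel merger]
  werpelea → welpelea   [unconditioned shift]
  welpelea → elpelea   [glide loss]
  elpelea → elpele   [apocope]
  giving Dovasish elpele.

elpele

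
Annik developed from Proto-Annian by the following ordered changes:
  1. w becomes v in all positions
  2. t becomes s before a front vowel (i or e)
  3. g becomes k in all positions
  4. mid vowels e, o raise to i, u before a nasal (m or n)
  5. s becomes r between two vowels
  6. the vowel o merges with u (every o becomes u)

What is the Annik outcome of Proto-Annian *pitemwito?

pirimvitu

Annik: *pitemwito
  pitemwito → pitemvito   [unconditioned shift]
  pitemvito → pisemvito   [palatalisation]
  pisemvito (rule 3 does not apply)
  pisemvito → pisimvito   [pre-nasal raising]
  pisimvito → pirimvito   [rhotacism]
  pirimvito → pirimvitu   [vowel merger]
  giving Annik pirimvitu.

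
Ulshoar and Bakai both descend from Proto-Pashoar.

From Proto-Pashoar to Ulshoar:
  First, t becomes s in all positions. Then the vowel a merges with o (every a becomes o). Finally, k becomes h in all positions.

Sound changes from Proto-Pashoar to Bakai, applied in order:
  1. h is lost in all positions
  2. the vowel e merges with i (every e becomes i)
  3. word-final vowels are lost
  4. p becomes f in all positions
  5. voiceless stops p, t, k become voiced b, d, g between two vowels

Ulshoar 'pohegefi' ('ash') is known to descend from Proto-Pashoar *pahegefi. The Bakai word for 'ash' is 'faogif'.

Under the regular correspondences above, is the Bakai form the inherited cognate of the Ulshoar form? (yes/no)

Derive the expected Bakai reflex of *pahegefi:
Bakai: start from *pahegefi.
  rule 1 (h-loss): pahegefi → paegefi
  rule 2 (vowel merger): paegefi → paigifi
  rule 3 (apocope): paigifi → paigif
  rule 4 (unconditioned shift): paigif → faigif
  rule 5: no change — faigif
  ⇒ Bakai faigif
The regular Bakai reflex would be 'faigif', but the attested form is 'faogif'. The correspondence is irregular, so they are not cognates (the Bakai form has a different source).

no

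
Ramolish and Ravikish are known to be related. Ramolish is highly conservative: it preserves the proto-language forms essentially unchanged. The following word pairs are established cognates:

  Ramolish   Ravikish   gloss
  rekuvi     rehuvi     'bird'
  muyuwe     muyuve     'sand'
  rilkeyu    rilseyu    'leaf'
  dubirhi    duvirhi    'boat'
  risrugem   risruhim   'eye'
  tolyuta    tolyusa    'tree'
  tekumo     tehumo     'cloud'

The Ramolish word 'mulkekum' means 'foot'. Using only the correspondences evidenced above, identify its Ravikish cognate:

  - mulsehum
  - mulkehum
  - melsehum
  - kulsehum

rilkeyu ~ rilseyu — Ramolish k corresponds to Ravikish s after a consonant, before a front vowel.
rekuvi ~ rehuvi, tekumo ~ tehumo — Ramolish k corresponds to Ravikish h between vowels (before a back vowel).
Applying these to Ramolish 'mulkekum':
  mulkekum → mulsekum   (k→s after a consonant, before a front vowel)
  mulsekum → mulsehum   (k→h between vowels (before a back vowel))
So the Ravikish cognate is 'mulsehum'.

mulsehum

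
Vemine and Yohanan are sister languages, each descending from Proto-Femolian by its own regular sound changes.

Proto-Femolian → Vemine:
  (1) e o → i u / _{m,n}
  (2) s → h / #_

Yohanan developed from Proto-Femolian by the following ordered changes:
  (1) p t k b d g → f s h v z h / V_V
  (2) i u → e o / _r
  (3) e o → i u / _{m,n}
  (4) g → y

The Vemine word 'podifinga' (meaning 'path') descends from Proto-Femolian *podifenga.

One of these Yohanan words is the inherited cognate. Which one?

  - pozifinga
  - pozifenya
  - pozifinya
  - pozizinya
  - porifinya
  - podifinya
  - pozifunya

pozifinya

Yohanan: *podifenga
  podifenga → pozifenga   [intervocalic lenition]
  pozifenga (rule 2 does not apply)
  pozifenga → pozifinga   [pre-nasal raising]
  pozifinga → pozifinya   [unconditioned shift]
  giving Yohanan pozifinya.
Only 'pozifinya' matches the regular Yohanan development of *podifenga.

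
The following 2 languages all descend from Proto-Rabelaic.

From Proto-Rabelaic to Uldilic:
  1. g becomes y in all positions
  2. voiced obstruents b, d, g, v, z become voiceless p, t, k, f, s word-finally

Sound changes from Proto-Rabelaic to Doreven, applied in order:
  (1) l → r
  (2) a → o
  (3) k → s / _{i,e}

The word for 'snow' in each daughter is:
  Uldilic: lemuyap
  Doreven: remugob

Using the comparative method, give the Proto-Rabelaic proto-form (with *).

Position 6: Uldilic has a, Doreven has o. Uldilic preserves a here (none of its changes turn any other segment into a), so the proto-segment is *a.
Position 1: Uldilic has l, Doreven has r. Uldilic preserves l here (none of its changes turn any other segment into l), so the proto-segment is *l.
Continuing position by position gives *lemugab; check it forward:
Uldilic: *lemugab > lemuyab > lemuyap  (by unconditioned shift, final devoicing)
Doreven: *lemugab > remugab > remugob  (by unconditioned shift, vowel merger)
*lemugab is the unique common source.

*lemugab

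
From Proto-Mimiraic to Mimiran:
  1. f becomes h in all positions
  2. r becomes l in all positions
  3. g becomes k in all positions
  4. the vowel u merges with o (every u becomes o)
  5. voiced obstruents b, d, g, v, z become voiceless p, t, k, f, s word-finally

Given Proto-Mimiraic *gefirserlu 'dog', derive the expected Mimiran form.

kehilsello

Mimiran: *gefirserlu > gehirserlu > gehilsellu > kehilsellu > kehilsello  (by unconditioned shift, unconditioned shift, unconditioned shift, vowel merger)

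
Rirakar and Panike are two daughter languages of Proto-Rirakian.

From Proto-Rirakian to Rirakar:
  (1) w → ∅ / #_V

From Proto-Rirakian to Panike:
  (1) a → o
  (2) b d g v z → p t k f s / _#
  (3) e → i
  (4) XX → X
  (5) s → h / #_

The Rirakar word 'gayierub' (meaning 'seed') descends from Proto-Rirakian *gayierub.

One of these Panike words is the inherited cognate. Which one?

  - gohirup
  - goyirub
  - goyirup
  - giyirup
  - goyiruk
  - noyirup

Panike: start from *gayierub.
  rule 1 (vowel merger): gayierub → goyierub
  rule 2 (final devoicing): goyierub → goyierup
  rule 3 (vowel merger): goyierup → goyiirup
  rule 4 (degemination): goyiirup → goyirup
  rule 5: no change — goyirup
  ⇒ Panike goyirup
The other candidates each miss or misapply at least one Panike change.

goyirup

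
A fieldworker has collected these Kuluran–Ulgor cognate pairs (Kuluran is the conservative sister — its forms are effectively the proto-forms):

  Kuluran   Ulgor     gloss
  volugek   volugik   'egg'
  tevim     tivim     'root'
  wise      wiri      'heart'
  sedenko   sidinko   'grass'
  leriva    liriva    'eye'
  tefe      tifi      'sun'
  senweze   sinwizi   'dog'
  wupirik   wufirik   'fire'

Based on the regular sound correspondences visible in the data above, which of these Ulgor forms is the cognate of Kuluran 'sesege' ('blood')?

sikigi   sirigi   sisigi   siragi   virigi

volugek ~ volugik, sedenko ~ sidinko — Kuluran e corresponds to Ulgor i after a consonant, before a consonant other than r, m, n, p, b, f, v.
wise ~ wiri — Kuluran s corresponds to Ulgor r between vowels (before a front vowel).
wise ~ wiri, tefe ~ tifi — Kuluran e corresponds to Ulgor i word-finally.
Applying these to Kuluran 'sesege':
  sesege → sisege   (e→i after a consonant, before a consonant other than r, m, n, p, b, f, v)
  sisege → sirege   (s→r between vowels (before a front vowel))
  sirege → sirige   (e→i after a consonant, before a consonant other than r, m, n, p, b, f, v)
  sirige → sirigi   (e→i word-finally)
So the Ulgor cognate is 'sirigi'.

sirigi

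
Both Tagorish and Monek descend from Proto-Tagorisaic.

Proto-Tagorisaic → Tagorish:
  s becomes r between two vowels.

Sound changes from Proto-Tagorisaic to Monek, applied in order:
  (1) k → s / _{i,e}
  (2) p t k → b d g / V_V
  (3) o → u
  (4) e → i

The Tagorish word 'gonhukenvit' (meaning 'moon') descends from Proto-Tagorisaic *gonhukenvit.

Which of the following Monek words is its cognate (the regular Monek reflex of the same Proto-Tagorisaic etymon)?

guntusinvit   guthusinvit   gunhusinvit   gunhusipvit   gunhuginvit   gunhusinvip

Monek: *gonhukenvit > gonhusenvit > gunhusenvit > gunhusinvit  (by palatalisation, vowel merger, vowel merger)
Among the options, 'gunhusinvit' alone shows every Monek change applied in order.

gunhusinvit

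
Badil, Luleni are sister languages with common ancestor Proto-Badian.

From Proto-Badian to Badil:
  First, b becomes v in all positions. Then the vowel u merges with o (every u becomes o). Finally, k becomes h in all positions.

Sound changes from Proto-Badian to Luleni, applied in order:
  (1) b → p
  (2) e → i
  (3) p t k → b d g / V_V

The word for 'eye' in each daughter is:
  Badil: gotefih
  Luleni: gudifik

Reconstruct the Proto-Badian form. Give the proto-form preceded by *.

*gutefik

Position 7: Badil has h, Luleni has k. Luleni preserves k here (none of its changes turn any other segment into k), so the proto-segment is *k.
Position 4: Badil has e, Luleni has i. Badil preserves e here (none of its changes turn any other segment into e), so the proto-segment is *e.
Position 2: Badil has o, Luleni has u. Luleni preserves u here (none of its changes turn any other segment into u), so the proto-segment is *u.
Continuing position by position gives *gutefik; check it forward:
Badil: *gutefik
  gutefik (rule 1 does not apply)
  gutefik → gotefik   [vowel merger]
  gotefik → gotefih   [unconditioned shift]
  giving Badil gotefih.
Luleni: *gutefik
  gutefik (rule 1 does not apply)
  gutefik → gutifik   [vowel merger]
  gutifik → gudifik   [intervocalic voicing]
  giving Luleni gudifik.
No other proto-form is consistent with every reflex, so the reconstruction is *gutefik.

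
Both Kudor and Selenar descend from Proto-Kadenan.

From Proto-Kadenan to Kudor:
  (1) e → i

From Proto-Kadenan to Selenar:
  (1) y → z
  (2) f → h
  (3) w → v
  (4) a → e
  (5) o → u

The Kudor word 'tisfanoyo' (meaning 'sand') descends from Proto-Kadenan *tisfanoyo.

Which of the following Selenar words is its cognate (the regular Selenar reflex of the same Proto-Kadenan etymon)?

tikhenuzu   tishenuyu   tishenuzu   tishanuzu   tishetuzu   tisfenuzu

Selenar: *tisfanoyo
  tisfanoyo → tisfanozo   [unconditioned shift]
  tisfanozo → tishanozo   [unconditioned shift]
  tishanozo (rule 3 does not apply)
  tishanozo → tishenozo   [vowel merger]
  tishenozo → tishenuzu   [vowel merger]
  giving Selenar tishenuzu.
Among the options, 'tishenuzu' alone shows every Selenar change applied in order.

tishenuzu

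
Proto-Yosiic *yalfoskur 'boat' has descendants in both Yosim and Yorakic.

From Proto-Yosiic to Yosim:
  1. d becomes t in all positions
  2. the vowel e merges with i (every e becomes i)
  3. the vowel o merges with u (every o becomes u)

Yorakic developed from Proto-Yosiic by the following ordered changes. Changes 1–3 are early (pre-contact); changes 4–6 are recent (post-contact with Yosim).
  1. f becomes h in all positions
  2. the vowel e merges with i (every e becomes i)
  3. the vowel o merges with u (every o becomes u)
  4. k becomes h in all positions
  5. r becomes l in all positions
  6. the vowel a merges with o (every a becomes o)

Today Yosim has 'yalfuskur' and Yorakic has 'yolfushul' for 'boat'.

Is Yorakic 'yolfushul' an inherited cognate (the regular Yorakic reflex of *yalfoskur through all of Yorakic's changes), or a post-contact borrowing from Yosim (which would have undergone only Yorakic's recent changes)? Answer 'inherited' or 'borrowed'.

If inherited, *yalfoskur would pass through all of Yorakic's changes:
Yorakic: start from *yalfoskur.
  rule 1 (unconditioned shift): yalfoskur → yalhoskur
  rule 2: no change — yalhoskur
  rule 3 (vowel merger): yalhoskur → yalhuskur
  rule 4 (unconditioned shift): yalhuskur → yalhushur
  rule 5 (unconditioned shift): yalhushur → yalhushul
  rule 6 (vowel merger): yalhushul → yolhushul
  ⇒ Yorakic yolhushul
If borrowed from Yosim 'yalfuskur' after the early changes, it would undergo only the recent ones:
  rule 4 (unconditioned shift): yalfuskur → yalfushur
  rule 5 (unconditioned shift): yalfushur → yalfushul
  rule 6 (vowel merger): yalfushul → yolfushul
  ⇒ as a loan: yolfushul
Yorakic 'yolfushul' matches the loan outcome 'yolfushul', not the inherited 'yolhushul' — it skipped the early Yorakic changes, so it was borrowed from Yosim.

borrowed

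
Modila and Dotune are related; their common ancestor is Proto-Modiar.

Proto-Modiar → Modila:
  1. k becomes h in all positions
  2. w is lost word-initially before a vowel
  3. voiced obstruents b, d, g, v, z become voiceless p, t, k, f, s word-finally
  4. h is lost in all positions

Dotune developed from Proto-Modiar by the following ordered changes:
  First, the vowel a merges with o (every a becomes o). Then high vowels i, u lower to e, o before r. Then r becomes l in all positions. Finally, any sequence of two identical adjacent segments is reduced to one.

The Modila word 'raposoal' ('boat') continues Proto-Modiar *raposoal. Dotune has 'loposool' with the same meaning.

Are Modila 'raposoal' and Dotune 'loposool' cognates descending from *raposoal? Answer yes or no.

no

Derive the expected Dotune reflex of *raposoal:
Dotune: *raposoal > roposool > loposool > loposol  (by vowel merger, unconditioned shift, degemination)
The regular Dotune reflex would be 'loposol', but the attested form is 'loposool'. The correspondence is irregular, so they are not cognates (the Dotune form has a different source).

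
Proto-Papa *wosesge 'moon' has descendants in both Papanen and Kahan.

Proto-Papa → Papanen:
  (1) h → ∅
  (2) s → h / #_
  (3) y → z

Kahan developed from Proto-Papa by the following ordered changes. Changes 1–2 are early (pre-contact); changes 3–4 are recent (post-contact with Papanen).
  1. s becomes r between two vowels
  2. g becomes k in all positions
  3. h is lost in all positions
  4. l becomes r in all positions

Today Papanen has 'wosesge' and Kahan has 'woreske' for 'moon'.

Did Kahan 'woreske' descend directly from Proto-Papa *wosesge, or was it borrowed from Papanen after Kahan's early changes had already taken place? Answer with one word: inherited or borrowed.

If inherited, *wosesge would pass through all of Kahan's changes:
Kahan: *wosesge
  wosesge → woresge   [rhotacism]
  woresge → woreske   [unconditioned shift]
  woreske (rule 3 does not apply)
  woreske (rule 4 does not apply)
  giving Kahan woreske.
If borrowed from Papanen 'wosesge' after the early changes, it would undergo only the recent ones:
  rule 3 (h-loss): no change (wosesge)
  rule 4 (unconditioned shift): no change (wosesge)
  ⇒ as a loan: wosesge
Kahan 'woreske' matches the inherited outcome exactly, so it is an inherited cognate, not a loan.

inherited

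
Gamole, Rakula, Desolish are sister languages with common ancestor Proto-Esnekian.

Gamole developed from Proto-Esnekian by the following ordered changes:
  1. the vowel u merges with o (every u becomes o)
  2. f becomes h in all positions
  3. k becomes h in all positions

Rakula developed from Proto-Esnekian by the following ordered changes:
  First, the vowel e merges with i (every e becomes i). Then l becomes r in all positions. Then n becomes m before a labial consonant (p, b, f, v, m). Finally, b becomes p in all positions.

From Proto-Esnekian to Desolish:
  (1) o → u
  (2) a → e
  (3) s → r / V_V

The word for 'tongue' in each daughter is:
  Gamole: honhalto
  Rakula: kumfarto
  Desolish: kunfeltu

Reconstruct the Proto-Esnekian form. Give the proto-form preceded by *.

Position 6: Gamole has l, Rakula has r, Desolish has l. Gamole preserves l here (none of its changes turn any other segment into l), so the proto-segment is *l.
Position 5: Gamole has a, Rakula has a, Desolish has e. Gamole preserves a here (none of its changes turn any other segment into a), so the proto-segment is *a.
This points to *kunfalto. Verify forward in each daughter:
Gamole: *kunfalto
  kunfalto → konfalto   [vowel merger]
  konfalto → konhalto   [unconditioned shift]
  konhalto → honhalto   [unconditioned shift]
  giving Gamole honhalto.
Rakula: start from *kunfalto.
  rule 1: no change — kunfalto
  rule 2 (unconditioned shift): kunfalto → kunfarto
  rule 3 (nasal place assimilation): kunfarto → kumfarto
  rule 4: no change — kumfarto
  ⇒ Rakula kumfarto
Desolish: *kunfalto > kunfaltu > kunfeltu  (by vowel merger, vowel merger)
*kunfalto is the unique common source.

*kunfalto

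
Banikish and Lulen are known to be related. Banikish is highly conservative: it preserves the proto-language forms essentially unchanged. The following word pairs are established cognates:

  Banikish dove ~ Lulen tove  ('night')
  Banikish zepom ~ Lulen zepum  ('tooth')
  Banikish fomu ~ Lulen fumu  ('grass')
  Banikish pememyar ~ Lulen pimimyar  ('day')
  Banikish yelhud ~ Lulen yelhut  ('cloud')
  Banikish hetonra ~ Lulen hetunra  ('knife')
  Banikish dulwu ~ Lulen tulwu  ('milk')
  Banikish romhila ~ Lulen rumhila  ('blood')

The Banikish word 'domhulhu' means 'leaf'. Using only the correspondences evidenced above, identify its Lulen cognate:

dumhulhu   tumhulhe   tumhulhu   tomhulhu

dove ~ tove — Banikish d corresponds to Lulen t word-initially before a back vowel.
zepom ~ zepum, fomu ~ fumu — Banikish o corresponds to Lulen u after a consonant, before a nasal.
Applying these to Banikish 'domhulhu':
  domhulhu → tomhulhu   (d→t word-initially before a back vowel)
  tomhulhu → tumhulhu   (o→u after a consonant, before a nasal)
So the Lulen cognate is 'tumhulhu'.

tumhulhu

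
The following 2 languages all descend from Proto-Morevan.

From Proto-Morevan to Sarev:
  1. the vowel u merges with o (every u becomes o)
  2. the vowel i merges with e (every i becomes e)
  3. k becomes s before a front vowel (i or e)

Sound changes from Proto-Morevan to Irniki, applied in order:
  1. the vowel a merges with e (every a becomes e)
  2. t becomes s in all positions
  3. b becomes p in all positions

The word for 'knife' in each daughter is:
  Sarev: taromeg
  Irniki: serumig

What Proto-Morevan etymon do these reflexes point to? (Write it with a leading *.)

*tarumig

Position 4: Sarev has o, Irniki has u. Irniki preserves u here (none of its changes turn any other segment into u), so the proto-segment is *u.
Position 6: Sarev has e, Irniki has i. Irniki preserves i here (none of its changes turn any other segment into i), so the proto-segment is *i.
Continuing position by position gives *tarumig; check it forward:
Sarev: start from *tarumig.
  rule 1 (vowel merger): tarumig → taromig
  rule 2 (vowel merger): taromig → taromeg
  rule 3: no change — taromeg
  ⇒ Sarev taromeg
Irniki: start from *tarumig.
  rule 1 (vowel merger): tarumig → terumig
  rule 2 (unconditioned shift): terumig → serumig
  rule 3: no change — serumig
  ⇒ Irniki serumig
*tarumig is the unique common source.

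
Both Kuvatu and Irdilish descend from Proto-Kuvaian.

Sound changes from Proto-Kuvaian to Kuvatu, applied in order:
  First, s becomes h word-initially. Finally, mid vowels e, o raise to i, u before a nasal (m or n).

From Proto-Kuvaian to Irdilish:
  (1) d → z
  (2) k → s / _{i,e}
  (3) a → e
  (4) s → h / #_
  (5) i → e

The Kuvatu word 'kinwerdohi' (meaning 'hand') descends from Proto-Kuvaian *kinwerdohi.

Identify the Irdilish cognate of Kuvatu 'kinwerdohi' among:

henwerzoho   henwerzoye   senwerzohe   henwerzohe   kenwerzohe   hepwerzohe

henwerzohe

Irdilish: start from *kinwerdohi.
  rule 1 (unconditioned shift): kinwerdohi → kinwerzohi
  rule 2 (palatalisation): kinwerzohi → sinwerzohi
  rule 3: no change — sinwerzohi
  rule 4 (debuccalisation): sinwerzohi → hinwerzohi
  rule 5 (vowel merger): hinwerzohi → henwerzohe
  ⇒ Irdilish henwerzohe
Among the options, 'henwerzohe' alone shows every Irdilish change applied in order.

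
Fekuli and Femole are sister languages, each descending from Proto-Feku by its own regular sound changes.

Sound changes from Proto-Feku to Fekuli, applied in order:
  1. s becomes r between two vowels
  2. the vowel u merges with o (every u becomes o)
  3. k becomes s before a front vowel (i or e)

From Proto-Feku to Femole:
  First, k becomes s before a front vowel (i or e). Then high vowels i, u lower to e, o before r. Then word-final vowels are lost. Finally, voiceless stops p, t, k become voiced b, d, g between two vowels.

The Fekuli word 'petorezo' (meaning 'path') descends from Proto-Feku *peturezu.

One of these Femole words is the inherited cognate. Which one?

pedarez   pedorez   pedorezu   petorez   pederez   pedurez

Femole: *peturezu > petorezu > petorez > pedorez  (by pre-rhotic lowering, apocope, intervocalic voicing)
Only 'pedorez' matches the regular Femole development of *peturezu.

pedorez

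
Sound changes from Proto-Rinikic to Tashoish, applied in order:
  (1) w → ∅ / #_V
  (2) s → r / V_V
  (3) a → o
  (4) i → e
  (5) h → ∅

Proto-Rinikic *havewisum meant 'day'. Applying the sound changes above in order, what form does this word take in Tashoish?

ovewerum

Tashoish: *havewisum
  havewisum (rule 1 does not apply)
  havewisum → havewirum   [rhotacism]
  havewirum → hovewirum   [vowel merger]
  hovewirum → hovewerum   [vowel merger]
  hovewerum → ovewerum   [h-loss]
  giving Tashoish ovewerum.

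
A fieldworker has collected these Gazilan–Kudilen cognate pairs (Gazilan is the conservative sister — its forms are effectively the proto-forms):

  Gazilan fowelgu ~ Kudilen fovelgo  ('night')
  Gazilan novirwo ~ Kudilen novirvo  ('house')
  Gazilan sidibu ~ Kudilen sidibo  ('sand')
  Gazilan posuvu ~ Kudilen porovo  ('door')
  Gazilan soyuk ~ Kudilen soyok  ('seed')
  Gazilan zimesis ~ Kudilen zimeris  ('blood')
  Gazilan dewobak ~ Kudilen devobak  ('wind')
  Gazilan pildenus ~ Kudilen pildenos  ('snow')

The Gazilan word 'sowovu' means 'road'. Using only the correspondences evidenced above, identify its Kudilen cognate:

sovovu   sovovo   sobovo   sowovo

dewobak ~ devobak — Gazilan w corresponds to Kudilen v between vowels (before a back vowel).
fowelgu ~ fovelgo, sidibu ~ sidibo — Gazilan u corresponds to Kudilen o word-finally.
Applying these to Gazilan 'sowovu':
  sowovu → sovovu   (w→v between vowels (before a back vowel))
  sovovu → sovovo   (u→o word-finally)
So the Kudilen cognate is 'sovovo'.

sovovo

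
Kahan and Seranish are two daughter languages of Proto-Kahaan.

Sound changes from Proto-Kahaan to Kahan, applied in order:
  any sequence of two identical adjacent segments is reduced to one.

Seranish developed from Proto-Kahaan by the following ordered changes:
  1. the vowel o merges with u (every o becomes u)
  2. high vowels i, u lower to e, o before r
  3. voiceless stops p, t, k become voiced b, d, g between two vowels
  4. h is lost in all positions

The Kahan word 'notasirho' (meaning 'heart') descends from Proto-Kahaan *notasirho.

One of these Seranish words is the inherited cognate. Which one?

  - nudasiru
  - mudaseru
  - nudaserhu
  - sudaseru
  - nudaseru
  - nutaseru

Seranish: *notasirho > nutasirhu > nutaserhu > nudaserhu > nudaseru  (by vowel merger, pre-rhotic lowering, intervocalic voicing, h-loss)
Among the options, 'nudaseru' alone shows every Seranish change applied in order.

nudaseru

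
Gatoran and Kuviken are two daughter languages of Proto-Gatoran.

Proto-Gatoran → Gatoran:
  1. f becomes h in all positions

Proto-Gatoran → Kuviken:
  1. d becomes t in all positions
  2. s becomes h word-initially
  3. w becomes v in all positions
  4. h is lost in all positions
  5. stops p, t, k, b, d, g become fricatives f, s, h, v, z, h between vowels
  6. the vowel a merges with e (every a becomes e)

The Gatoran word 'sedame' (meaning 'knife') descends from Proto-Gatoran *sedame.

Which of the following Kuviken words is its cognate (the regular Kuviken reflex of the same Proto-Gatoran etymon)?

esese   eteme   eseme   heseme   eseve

Kuviken: *sedame > setame > hetame > etame > esame > eseme  (by unconditioned shift, debuccalisation, h-loss, intervocalic lenition, vowel merger)
Only 'eseme' matches the regular Kuviken development of *sedame.

eseme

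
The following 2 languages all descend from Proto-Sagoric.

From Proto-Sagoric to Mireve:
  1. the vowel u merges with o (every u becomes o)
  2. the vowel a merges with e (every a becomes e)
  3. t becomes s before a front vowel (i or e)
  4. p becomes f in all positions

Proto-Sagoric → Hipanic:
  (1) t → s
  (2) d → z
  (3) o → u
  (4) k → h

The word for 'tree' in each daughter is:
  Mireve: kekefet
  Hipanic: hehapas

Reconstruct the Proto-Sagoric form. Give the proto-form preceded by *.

*kekapat

Position 4: Mireve has e, Hipanic has a. Hipanic preserves a here (none of its changes turn any other segment into a), so the proto-segment is *a.
Position 1: Mireve has k, Hipanic has h. Mireve preserves k here (none of its changes turn any other segment into k), so the proto-segment is *k.
This points to *kekapat. Verify forward in each daughter:
Mireve: *kekapat > kekepet > kekefet  (by vowel merger, unconditioned shift)
Hipanic: *kekapat > kekapas > hehapas  (by unconditioned shift, unconditioned shift)
No other proto-form is consistent with every reflex, so the reconstruction is *kekapat.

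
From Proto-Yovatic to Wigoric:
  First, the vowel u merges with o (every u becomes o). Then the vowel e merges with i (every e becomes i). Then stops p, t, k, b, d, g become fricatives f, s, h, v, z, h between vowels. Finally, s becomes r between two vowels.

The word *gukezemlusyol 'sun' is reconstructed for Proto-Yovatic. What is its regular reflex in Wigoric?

Wigoric: start from *gukezemlusyol.
  rule 1 (vowel merger): gukezemlusyol → gokezemlosyol
  rule 2 (vowel merger): gokezemlosyol → gokizimlosyol
  rule 3 (intervocalic lenition): gokizimlosyol → gohizimlosyol
  rule 4: no change — gohizimlosyol
  ⇒ Wigoric gohizimlosyol

gohizimlosyol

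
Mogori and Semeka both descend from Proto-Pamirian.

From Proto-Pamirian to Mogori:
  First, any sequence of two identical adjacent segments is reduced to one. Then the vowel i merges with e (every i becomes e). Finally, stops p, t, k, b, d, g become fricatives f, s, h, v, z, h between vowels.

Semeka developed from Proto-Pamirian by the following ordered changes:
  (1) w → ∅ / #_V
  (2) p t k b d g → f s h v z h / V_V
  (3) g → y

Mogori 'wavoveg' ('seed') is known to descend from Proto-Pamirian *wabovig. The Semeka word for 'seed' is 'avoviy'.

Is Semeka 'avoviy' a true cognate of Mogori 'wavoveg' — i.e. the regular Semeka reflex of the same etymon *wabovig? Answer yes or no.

Derive the expected Semeka reflex of *wabovig:
Semeka: start from *wabovig.
  rule 1 (glide loss): wabovig → abovig
  rule 2 (intervocalic lenition): abovig → avovig
  rule 3 (unconditioned shift): avovig → avoviy
  ⇒ Semeka avoviy
Semeka 'avoviy' matches the regular reflex exactly, so the pair is cognate.

yes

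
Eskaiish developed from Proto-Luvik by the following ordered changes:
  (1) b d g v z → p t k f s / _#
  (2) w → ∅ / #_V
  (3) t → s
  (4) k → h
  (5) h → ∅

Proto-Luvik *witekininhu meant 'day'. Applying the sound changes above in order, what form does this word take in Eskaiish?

Eskaiish: *witekininhu > itekininhu > isekininhu > isehininhu > iseininu  (by glide loss, unconditioned shift, unconditioned shift, h-loss)

iseininu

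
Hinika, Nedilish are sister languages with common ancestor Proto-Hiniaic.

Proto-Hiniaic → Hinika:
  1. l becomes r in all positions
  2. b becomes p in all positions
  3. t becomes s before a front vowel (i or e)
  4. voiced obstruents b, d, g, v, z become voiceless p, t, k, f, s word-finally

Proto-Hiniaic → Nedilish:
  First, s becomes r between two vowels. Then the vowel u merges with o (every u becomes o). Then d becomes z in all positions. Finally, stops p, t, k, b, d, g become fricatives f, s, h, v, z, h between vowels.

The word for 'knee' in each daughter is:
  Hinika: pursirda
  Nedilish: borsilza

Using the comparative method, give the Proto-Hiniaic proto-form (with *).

Position 1: Hinika has p, Nedilish has b. Nedilish preserves b here (none of its changes turn any other segment into b), so the proto-segment is *b.
Position 6: Hinika has r, Nedilish has l. Nedilish preserves l here (none of its changes turn any other segment into l), so the proto-segment is *l.
Position 7: Hinika has d, Nedilish has z. Hinika preserves d here (none of its changes turn any other segment into d), so the proto-segment is *d.
This points to *bursilda. Verify forward in each daughter:
Hinika: *bursilda
  bursilda → bursirda   [unconditioned shift]
  bursirda → pursirda   [unconditioned shift]
  pursirda (rule 3 does not apply)
  pursirda (rule 4 does not apply)
  giving Hinika pursirda.
Nedilish: *bursilda
  bursilda (rule 1 does not apply)
  bursilda → borsilda   [vowel merger]
  borsilda → borsilza   [unconditioned shift]
  borsilza (rule 4 does not apply)
  giving Nedilish borsilza.
No other proto-form is consistent with every reflex, so the reconstruction is *bursilda.

*bursilda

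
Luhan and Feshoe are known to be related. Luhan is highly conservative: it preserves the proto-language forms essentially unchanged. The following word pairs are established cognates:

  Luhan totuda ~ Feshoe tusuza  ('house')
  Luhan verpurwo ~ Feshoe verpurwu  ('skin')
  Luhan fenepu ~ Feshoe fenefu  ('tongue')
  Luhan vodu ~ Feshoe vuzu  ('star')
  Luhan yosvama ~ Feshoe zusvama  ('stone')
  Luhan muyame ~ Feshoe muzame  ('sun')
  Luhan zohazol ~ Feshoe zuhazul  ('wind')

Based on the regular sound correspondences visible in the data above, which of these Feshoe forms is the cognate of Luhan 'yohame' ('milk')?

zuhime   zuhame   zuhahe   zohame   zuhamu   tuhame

yosvama ~ zusvama — Luhan y corresponds to Feshoe z word-initially before a back vowel.
totuda ~ tusuza, vodu ~ vuzu — Luhan o corresponds to Feshoe u after a consonant, before a consonant other than r, m, n, p, b, f, v.
Applying these to Luhan 'yohame':
  yohame → zohame   (y→z word-initially before a back vowel)
  zohame → zuhame   (o→u after a consonant, before a consonant other than r, m, n, p, b, f, v)
So the Feshoe cognate is 'zuhame'.

zuhame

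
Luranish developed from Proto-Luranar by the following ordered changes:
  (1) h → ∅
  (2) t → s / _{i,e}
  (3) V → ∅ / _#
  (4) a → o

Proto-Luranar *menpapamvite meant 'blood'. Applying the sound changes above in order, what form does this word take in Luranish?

Luranish: *menpapamvite
  menpapamvite (rule 1 does not apply)
  menpapamvite → menpapamvise   [palatalisation]
  menpapamvise → menpapamvis   [apocope]
  menpapamvis → menpopomvis   [vowel merger]
  giving Luranish menpopomvis.

menpopomvis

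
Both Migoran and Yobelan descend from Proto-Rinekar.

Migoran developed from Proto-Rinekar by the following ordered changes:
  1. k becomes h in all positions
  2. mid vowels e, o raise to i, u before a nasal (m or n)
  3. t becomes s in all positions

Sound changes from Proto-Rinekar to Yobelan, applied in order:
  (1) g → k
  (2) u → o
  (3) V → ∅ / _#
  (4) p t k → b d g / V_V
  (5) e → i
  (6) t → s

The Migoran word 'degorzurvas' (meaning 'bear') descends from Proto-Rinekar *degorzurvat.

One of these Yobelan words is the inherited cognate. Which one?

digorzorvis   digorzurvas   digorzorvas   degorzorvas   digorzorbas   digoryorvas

digorzorvas

Yobelan: start from *degorzurvat.
  rule 1 (unconditioned shift): degorzurvat → dekorzurvat
  rule 2 (vowel merger): dekorzurvat → dekorzorvat
  rule 3: no change — dekorzorvat
  rule 4 (intervocalic voicing): dekorzorvat → degorzorvat
  rule 5 (vowel merger): degorzorvat → digorzorvat
  rule 6 (unconditioned shift): digorzorvat → digorzorvas
  ⇒ Yobelan digorzorvas
Among the options, 'digorzorvas' alone shows every Yobelan change applied in order.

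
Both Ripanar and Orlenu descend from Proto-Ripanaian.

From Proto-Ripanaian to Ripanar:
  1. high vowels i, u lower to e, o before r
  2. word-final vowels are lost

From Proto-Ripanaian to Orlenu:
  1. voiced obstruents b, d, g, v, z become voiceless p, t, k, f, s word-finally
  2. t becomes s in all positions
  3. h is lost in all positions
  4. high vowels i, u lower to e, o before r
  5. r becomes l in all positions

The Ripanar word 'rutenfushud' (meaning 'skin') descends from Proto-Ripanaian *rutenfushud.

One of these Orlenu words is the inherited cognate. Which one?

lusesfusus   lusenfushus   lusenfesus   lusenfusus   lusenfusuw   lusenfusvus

lusenfusus

Orlenu: *rutenfushud
  rutenfushud → rutenfushut   [final devoicing]
  rutenfushut → rusenfushus   [unconditioned shift]
  rusenfushus → rusenfusus   [h-loss]
  rusenfusus (rule 4 does not apply)
  rusenfusus → lusenfusus   [unconditioned shift]
  giving Orlenu lusenfusus.
Only 'lusenfusus' matches the regular Orlenu development of *rutenfushud.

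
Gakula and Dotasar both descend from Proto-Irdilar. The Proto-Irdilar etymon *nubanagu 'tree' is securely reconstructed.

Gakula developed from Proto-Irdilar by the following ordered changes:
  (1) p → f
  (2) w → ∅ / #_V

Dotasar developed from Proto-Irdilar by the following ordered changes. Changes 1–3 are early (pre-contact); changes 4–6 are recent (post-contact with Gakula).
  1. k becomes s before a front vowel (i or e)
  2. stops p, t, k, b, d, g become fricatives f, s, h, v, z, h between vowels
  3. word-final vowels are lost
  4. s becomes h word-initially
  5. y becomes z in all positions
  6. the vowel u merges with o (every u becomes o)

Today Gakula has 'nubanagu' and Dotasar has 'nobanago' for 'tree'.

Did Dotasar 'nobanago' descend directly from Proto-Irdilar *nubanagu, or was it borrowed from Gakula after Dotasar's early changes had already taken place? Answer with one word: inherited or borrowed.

borrowed

If inherited, *nubanagu would pass through all of Dotasar's changes:
Dotasar: start from *nubanagu.
  rule 1: no change — nubanagu
  rule 2 (intervocalic lenition): nubanagu → nuvanahu
  rule 3 (apocope): nuvanahu → nuvanah
  rule 4: no change — nuvanah
  rule 5: no change — nuvanah
  rule 6 (vowel merger): nuvanah → novanah
  ⇒ Dotasar novanah
If borrowed from Gakula 'nubanagu' after the early changes, it would undergo only the recent ones:
  rule 4 (debuccalisation): no change (nubanagu)
  rule 5 (unconditioned shift): no change (nubanagu)
  rule 6 (vowel merger): nubanagu → nobanago
  ⇒ as a loan: nobanago
Dotasar 'nobanago' matches the loan outcome 'nobanago', not the inherited 'novanah' — it skipped the early Dotasar changes, so it was borrowed from Gakula.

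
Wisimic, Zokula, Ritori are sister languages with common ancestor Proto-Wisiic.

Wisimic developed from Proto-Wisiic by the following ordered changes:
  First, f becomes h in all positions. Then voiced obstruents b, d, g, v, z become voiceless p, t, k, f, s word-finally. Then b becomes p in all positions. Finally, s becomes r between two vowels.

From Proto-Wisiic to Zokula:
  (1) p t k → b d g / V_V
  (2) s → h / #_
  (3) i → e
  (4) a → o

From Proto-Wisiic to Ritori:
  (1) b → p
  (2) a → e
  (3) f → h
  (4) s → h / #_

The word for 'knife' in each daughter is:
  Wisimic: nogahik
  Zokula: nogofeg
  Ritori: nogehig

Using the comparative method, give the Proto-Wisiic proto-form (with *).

Position 4: Wisimic has a, Zokula has o, Ritori has e. Wisimic preserves a here (none of its changes turn any other segment into a), so the proto-segment is *a.
Position 5: Wisimic has h, Zokula has f, Ritori has h. Zokula preserves f here (none of its changes turn any other segment into f), so the proto-segment is *f.
Position 7: Wisimic has k, Zokula has g, Ritori has g. Ritori preserves g here (none of its changes turn any other segment into g), so the proto-segment is *g.
This points to *nogafig. Verify forward in each daughter:
Wisimic: *nogafig
  nogafig → nogahig   [unconditioned shift]
  nogahig → nogahik   [final devoicing]
  nogahik (rule 3 does not apply)
  nogahik (rule 4 does not apply)
  giving Wisimic nogahik.
Zokula: *nogafig > nogafeg > nogofeg  (by vowel merger, vowel merger)
Ritori: *nogafig > nogefig > nogehig  (by vowel merger, unconditioned shift)
Only *nogafig yields all of Wisimic nogahik, Zokula nogofeg, Ritori nogehig.

*nogafig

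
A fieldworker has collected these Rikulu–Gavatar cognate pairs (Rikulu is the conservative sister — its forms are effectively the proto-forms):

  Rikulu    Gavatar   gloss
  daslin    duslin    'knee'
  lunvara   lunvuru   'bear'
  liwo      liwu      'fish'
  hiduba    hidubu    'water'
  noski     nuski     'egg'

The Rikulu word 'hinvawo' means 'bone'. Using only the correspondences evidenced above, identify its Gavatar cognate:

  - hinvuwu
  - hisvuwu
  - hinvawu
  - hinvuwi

hinvuwu

daslin ~ duslin — Rikulu a corresponds to Gavatar u after a consonant, before a consonant other than r, m, n, p, b, f, v.
liwo ~ liwu — Rikulu o corresponds to Gavatar u word-finally.
Applying these to Rikulu 'hinvawo':
  hinvawo → hinvuwo   (a→u after a consonant, before a consonant other than r, m, n, p, b, f, v)
  hinvuwo → hinvuwu   (o→u word-finally)
So the Gavatar cognate is 'hinvuwu'.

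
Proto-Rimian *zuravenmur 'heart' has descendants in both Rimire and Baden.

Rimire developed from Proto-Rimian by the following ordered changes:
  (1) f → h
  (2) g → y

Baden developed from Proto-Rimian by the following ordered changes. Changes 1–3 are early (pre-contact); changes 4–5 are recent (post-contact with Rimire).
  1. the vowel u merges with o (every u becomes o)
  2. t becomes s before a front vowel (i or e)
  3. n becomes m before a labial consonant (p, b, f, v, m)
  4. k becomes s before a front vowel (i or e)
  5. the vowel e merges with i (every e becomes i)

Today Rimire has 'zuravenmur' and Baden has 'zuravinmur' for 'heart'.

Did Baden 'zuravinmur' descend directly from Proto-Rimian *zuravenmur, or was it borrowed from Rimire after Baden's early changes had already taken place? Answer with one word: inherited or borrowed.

If inherited, *zuravenmur would pass through all of Baden's changes:
Baden: start from *zuravenmur.
  rule 1 (vowel merger): zuravenmur → zoravenmor
  rule 2: no change — zoravenmor
  rule 3 (nasal place assimilation): zoravenmor → zoravemmor
  rule 4: no change — zoravemmor
  rule 5 (vowel merger): zoravemmor → zoravimmor
  ⇒ Baden zoravimmor
If borrowed from Rimire 'zuravenmur' after the early changes, it would undergo only the recent ones:
  rule 4 (palatalisation): no change (zuravenmur)
  rule 5 (vowel merger): zuravenmur → zuravinmur
  ⇒ as a loan: zuravinmur
Baden 'zuravinmur' matches the loan outcome 'zuravinmur', not the inherited 'zoravimmor' — it skipped the early Baden changes, so it was borrowed from Rimire.

borrowed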